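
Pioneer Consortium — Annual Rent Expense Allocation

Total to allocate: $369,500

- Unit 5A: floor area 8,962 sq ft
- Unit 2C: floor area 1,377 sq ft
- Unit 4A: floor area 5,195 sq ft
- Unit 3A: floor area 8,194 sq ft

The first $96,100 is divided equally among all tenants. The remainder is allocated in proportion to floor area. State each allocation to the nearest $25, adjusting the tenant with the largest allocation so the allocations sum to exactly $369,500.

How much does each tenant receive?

Equal tier: $96,100 ÷ 4 = $24,025 apiece.
Remainder $273,400 by floor area (total 23,728): Unit 5A 103,262.42 → $103,250; Unit 2C 15,866.14 → $15,875; Unit 4A 59,858.10 → $59,850; Unit 3A 94,413.33 → $94,425.
Totals: Unit 5A $24,025 + $103,250 = $127,275; Unit 2C $24,025 + $15,875 = $39,900; Unit 4A $24,025 + $59,850 = $83,875; Unit 3A $24,025 + $94,425 = $118,450.

Unit 5A: $127,275 | Unit 2C: $39,900 | Unit 4A: $83,875 | Unit 3A: $118,450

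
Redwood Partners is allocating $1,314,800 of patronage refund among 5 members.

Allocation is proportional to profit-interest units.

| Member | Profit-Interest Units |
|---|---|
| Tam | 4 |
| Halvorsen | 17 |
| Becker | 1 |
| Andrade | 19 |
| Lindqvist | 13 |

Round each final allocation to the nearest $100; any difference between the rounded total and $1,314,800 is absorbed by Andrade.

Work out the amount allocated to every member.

Sum of profit-interest units: 54.
Unrounded shares: Tam 4/54 × $1,314,800 = 97,392.59; Halvorsen 17/54 × $1,314,800 = 413,918.52; Becker 1/54 × $1,314,800 = 24,348.15; Andrade 19/54 × $1,314,800 = 462,614.81; Lindqvist 13/54 × $1,314,800 = 316,525.93.
At nearest $100: Tam $97,400; Halvorsen $413,900; Becker $24,300; Andrade $462,600; Lindqvist $316,500. Sum = $1,314,700.
Difference $1,314,800 − $1,314,700 = +$100 applied to Andrade: Andrade becomes $462,700.

Tam: $97,400 | Halvorsen: $413,900 | Becker: $24,300 | Andrade: $462,700 | Lindqvist: $316,500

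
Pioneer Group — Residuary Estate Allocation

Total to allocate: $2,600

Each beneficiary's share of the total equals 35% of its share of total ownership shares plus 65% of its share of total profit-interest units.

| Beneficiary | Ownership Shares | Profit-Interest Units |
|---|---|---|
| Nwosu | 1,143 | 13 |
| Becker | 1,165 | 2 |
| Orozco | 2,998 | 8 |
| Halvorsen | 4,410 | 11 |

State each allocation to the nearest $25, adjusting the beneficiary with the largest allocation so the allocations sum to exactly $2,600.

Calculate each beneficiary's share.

Nwosu: $750; Becker: $200; Orozco: $675; Halvorsen: $975

Totals — ownership shares 9,716, profit-interest units 34.
Combined weights (35% ownership shares + 65% profit-interest units): Nwosu 0.2897; Becker 0.0802; Orozco 0.2609; Halvorsen 0.3692.
Pro-rata amounts: Nwosu 753.23; Becker 208.53; Orozco 678.44; Halvorsen 959.81.
At nearest $25: Nwosu $750; Becker $200; Orozco $675; Halvorsen $950. Sum = $2,575.
Difference $2,600 − $2,575 = +$25 applied to largest allocation (Halvorsen): Halvorsen becomes $975.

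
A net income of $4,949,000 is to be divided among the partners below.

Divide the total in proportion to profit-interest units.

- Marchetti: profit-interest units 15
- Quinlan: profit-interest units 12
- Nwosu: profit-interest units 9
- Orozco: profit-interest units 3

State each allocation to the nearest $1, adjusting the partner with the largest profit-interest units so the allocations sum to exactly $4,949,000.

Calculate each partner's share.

Marchetti: $1,903,462 | Quinlan: $1,522,769 | Nwosu: $1,142,077 | Orozco: $380,692

Profit-interest units total: 15 + 12 + 9 + 3 = 39.
Unrounded shares: Marchetti 1,903,461.54; Quinlan 1,522,769.23; Nwosu 1,142,076.92; Orozco 380,692.31.
At nearest $1: Marchetti $1,903,462; Quinlan $1,522,769; Nwosu $1,142,077; Orozco $380,692. Sum = $4,949,000.
Sum already equals the total — no adjustment.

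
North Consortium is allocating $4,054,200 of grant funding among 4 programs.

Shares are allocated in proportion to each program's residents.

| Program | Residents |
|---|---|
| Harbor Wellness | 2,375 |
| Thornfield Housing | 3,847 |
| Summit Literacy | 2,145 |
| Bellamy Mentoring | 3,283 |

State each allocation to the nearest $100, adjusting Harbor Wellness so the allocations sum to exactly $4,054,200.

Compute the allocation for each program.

Harbor Wellness: $826,400 · Thornfield Housing: $1,338,800 · Summit Literacy: $746,500 · Bellamy Mentoring: $1,142,500

Combined residents = 11,650.
Proportional shares: Harbor Wellness 2,375/11,650 × $4,054,200 = 826,500.00; Thornfield Housing 3,847/11,650 × $4,054,200 = 1,338,756.00; Summit Literacy 2,145/11,650 × $4,054,200 = 746,460.00; Bellamy Mentoring 3,283/11,650 × $4,054,200 = 1,142,484.00.
Rounded to nearest $100: Harbor Wellness $826,500; Thornfield Housing $1,338,800; Summit Literacy $746,500; Bellamy Mentoring $1,142,500. Sum = $4,054,300.
Difference $4,054,200 − $4,054,300 = −$100 applied to Harbor Wellness: Harbor Wellness becomes $826,400.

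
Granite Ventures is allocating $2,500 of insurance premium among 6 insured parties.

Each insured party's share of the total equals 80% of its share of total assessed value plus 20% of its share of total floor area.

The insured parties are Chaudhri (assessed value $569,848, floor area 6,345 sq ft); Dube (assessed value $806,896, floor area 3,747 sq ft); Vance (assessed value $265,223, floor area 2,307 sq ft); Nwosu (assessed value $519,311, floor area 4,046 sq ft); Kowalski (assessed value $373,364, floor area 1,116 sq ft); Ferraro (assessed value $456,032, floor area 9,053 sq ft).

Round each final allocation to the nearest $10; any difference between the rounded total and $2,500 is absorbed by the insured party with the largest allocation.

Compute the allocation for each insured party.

Chaudhri: $500 | Dube: $610 | Vance: $220 | Nwosu: $420 | Kowalski: $270 | Ferraro: $480

Assessed value total 2,990,674; floor area total 26,614.
Combined weights (80% assessed value + 20% floor area): Chaudhri 0.2001; Dube 0.2440; Vance 0.0883; Nwosu 0.1693; Kowalski 0.1083; Ferraro 0.1900.
Proportional shares: Chaudhri 500.29; Dube 610.00; Vance 220.71; Nwosu 423.30; Kowalski 270.65; Ferraro 475.05.
After rounding ($10): Chaudhri $500; Dube $610; Vance $220; Nwosu $420; Kowalski $270; Ferraro $480. Sum = $2,500.
No rounding difference to absorb.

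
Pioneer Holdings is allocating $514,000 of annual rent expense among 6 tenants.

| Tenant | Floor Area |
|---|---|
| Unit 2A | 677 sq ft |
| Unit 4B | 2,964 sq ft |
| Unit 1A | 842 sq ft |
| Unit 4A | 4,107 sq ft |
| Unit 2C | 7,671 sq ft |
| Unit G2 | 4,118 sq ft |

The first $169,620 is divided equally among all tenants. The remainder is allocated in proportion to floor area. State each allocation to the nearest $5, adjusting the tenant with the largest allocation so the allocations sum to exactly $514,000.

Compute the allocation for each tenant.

$169,620 shared equally gives $28,270 per tenant.
Remainder $344,380 by floor area (total 20,379): Unit 2A 11,440.47 → $11,440; Unit 4B 50,087.95 → $50,090; Unit 1A 14,228.76 → $14,230; Unit 4A 69,403.24 → $69,405; Unit 2C 129,630.45 → $129,630; Unit G2 69,589.13 → $69,590.
Rounding difference −$5 on remainder applied to Unit 2C.
Totals: Unit 2A $28,270 + $11,440 = $39,710; Unit 4B $28,270 + $50,090 = $78,360; Unit 1A $28,270 + $14,230 = $42,500; Unit 4A $28,270 + $69,405 = $97,675; Unit 2C $28,270 + $129,625 = $157,895; Unit G2 $28,270 + $69,590 = $97,860.

Unit 2A: $39,710; Unit 4B: $78,360; Unit 1A: $42,500; Unit 4A: $97,675; Unit 2C: $157,895; Unit G2: $97,860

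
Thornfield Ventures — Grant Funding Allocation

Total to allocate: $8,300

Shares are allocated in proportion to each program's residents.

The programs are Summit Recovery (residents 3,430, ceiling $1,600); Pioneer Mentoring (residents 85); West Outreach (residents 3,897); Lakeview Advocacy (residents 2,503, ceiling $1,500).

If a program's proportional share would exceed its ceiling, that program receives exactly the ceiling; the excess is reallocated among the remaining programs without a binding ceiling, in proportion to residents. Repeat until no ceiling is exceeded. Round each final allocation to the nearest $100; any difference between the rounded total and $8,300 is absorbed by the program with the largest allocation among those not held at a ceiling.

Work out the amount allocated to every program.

Sum of residents: 9,915.
Pro-rata shares before constraints: Summit Recovery 2,871.31; Pioneer Mentoring 71.15; West Outreach 3,262.24; Lakeview Advocacy 2,095.30.
Held at cap: Summit Recovery ($1,600), Lakeview Advocacy ($1,500); residual $5,200 reallocated over remaining residents 3,982.
Remaining shares: Pioneer Mentoring 111.00 → $100; West Outreach 5,089.00 → $5,100.

Summit Recovery: $1,600 | Pioneer Mentoring: $100 | West Outreach: $5,100 | Lakeview Advocacy: $1,500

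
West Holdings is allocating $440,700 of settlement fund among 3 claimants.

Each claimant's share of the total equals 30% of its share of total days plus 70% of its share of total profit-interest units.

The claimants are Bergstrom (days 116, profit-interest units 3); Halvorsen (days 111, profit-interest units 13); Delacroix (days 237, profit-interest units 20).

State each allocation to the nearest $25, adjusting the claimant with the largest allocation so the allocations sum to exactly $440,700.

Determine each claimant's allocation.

Bergstrom: $58,750 · Halvorsen: $143,025 · Delacroix: $238,925

Days total 464; profit-interest units total 36.
Composite weights (30% days + 70% profit-interest units): Bergstrom 0.1333; Halvorsen 0.3245; Delacroix 0.5421.
Unrounded shares: Bergstrom 58,760.00; Halvorsen 143,026.99; Delacroix 238,913.01.
After rounding ($25): Bergstrom $58,750; Halvorsen $143,025; Delacroix $238,925. Sum = $440,700.
No rounding difference to absorb.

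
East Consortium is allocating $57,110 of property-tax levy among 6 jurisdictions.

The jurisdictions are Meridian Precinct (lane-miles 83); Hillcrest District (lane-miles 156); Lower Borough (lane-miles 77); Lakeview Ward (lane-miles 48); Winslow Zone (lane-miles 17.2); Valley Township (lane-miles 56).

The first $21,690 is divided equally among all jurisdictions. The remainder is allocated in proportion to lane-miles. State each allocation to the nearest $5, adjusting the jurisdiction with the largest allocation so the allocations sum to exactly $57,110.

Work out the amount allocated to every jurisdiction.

$21,690 shared equally gives $3,615 per jurisdiction.
Remainder $35,420 by lane-miles (total 437.2): Meridian Precinct 6,724.29 → $6,725; Hillcrest District 12,638.43 → $12,640; Lower Borough 6,238.20 → $6,240; Lakeview Ward 3,888.75 → $3,890; Winslow Zone 1,393.47 → $1,395; Valley Township 4,536.87 → $4,535.
Rounding difference −$5 on remainder applied to Hillcrest District.
Totals: Meridian Precinct $3,615 + $6,725 = $10,340; Hillcrest District $3,615 + $12,635 = $16,250; Lower Borough $3,615 + $6,240 = $9,855; Lakeview Ward $3,615 + $3,890 = $7,505; Winslow Zone $3,615 + $1,395 = $5,010; Valley Township $3,615 + $4,535 = $8,150.

Meridian Precinct: $10,340 · Hillcrest District: $16,250 · Lower Borough: $9,855 · Lakeview Ward: $7,505 · Winslow Zone: $5,010 · Valley Township: $8,150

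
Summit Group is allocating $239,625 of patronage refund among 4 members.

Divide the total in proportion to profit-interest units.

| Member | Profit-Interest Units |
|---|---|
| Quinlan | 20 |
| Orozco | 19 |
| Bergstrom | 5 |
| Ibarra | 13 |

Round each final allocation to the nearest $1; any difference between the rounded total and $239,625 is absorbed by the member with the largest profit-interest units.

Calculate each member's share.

Quinlan: $84,079 | Orozco: $79,875 | Bergstrom: $21,020 | Ibarra: $54,651

Combined profit-interest units = 20 + 19 + 5 + 13 = 57.
Pro-rata amounts: Quinlan 84,078.95; Orozco 79,875.00; Bergstrom 21,019.74; Ibarra 54,651.32.
At nearest $1: Quinlan $84,079; Orozco $79,875; Bergstrom $21,020; Ibarra $54,651. Sum = $239,625.
No rounding difference to absorb.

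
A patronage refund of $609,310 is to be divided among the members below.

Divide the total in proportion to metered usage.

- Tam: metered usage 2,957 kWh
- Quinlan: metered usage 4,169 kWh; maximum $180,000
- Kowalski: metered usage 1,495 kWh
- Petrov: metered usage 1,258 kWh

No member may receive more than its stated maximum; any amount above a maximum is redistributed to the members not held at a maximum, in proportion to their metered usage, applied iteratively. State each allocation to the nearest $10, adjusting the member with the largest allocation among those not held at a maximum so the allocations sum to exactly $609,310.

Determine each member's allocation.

Tam: $222,330; Quinlan: $180,000; Kowalski: $112,400; Petrov: $94,580

Combined metered usage = 9,879.
Unconstrained shares: Tam 182,379.76; Quinlan 257,132.64; Kowalski 92,207.56; Petrov 77,590.04.
Capped: Quinlan ($180,000); residual $429,310 reallocated over remaining metered usage 5,710.
Remaining shares: Tam 222,323.94 → $222,320; Kowalski 112,402.53 → $112,400; Petrov 94,583.53 → $94,580.
Rounding difference +$10 applied to Tam → $222,330.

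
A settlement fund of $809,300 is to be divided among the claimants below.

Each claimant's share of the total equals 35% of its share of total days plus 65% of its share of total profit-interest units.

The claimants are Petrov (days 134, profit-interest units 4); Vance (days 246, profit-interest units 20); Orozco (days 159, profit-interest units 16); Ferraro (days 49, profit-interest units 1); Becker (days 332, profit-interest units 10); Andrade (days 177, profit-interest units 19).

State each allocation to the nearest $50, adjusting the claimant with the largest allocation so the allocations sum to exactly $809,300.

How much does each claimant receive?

Totals — days 1,097, profit-interest units 70.
Combined weights (35% days + 65% profit-interest units): Petrov 0.0799; Vance 0.2642; Orozco 0.1993; Ferraro 0.0249; Becker 0.1988; Andrade 0.2329.
Pro-rata amounts: Petrov 64,659.69; Vance 213,817.92; Orozco 161,294.05; Ferraro 20,167.16; Becker 160,874.59; Andrade 188,486.59.
Rounded to nearest $50: Petrov $64,650; Vance $213,800; Orozco $161,300; Ferraro $20,150; Becker $160,850; Andrade $188,500. Sum = $809,250.
Difference $809,300 − $809,250 = +$50 applied to largest allocation (Vance): Vance becomes $213,850.

Petrov: $64,650; Vance: $213,850; Orozco: $161,300; Ferraro: $20,150; Becker: $160,850; Andrade: $188,500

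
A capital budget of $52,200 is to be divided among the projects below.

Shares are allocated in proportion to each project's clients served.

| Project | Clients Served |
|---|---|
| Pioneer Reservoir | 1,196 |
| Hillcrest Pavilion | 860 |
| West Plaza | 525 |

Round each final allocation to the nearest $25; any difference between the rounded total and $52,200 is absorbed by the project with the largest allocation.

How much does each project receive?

Clients served total: 2,581.
Unrounded shares: Pioneer Reservoir 1,196/2,581 × $52,200 = 24,188.76; Hillcrest Pavilion 860/2,581 × $52,200 = 17,393.26; West Plaza 525/2,581 × $52,200 = 10,617.98.
At nearest $25: Pioneer Reservoir $24,200; Hillcrest Pavilion $17,400; West Plaza $10,625. Sum = $52,225.
Difference $52,200 − $52,225 = −$25 applied to largest allocation (Pioneer Reservoir): Pioneer Reservoir becomes $24,175.

Pioneer Reservoir: $24,175 · Hillcrest Pavilion: $17,400 · West Plaza: $10,625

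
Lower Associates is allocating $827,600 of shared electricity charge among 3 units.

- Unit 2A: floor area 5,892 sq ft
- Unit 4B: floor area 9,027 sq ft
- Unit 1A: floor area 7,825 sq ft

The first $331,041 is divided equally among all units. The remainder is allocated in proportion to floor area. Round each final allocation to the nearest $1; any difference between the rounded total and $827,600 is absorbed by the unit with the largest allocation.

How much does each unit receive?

Unit 2A: $238,984; Unit 4B: $307,429; Unit 1A: $281,187

$331,041 shared equally gives $110,347 per unit.
Remainder $496,559 by floor area (total 22,744): Unit 2A 128,637.25 → $128,637; Unit 4B 197,082.22 → $197,082; Unit 1A 170,839.53 → $170,840.
Totals: Unit 2A $110,347 + $128,637 = $238,984; Unit 4B $110,347 + $197,082 = $307,429; Unit 1A $110,347 + $170,840 = $281,187.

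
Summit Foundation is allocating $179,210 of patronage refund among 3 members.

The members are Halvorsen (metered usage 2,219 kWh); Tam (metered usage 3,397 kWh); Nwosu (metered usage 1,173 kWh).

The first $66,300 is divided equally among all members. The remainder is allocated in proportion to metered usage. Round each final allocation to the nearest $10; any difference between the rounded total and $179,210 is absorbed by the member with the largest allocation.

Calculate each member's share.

Equal tier: $66,300 ÷ 3 = $22,100 apiece.
Remainder $112,910 by metered usage (total 6,789): Halvorsen 36,904.89 → $36,900; Tam 56,496.58 → $56,500; Nwosu 19,508.53 → $19,510.
Totals: Halvorsen $22,100 + $36,900 = $59,000; Tam $22,100 + $56,500 = $78,600; Nwosu $22,100 + $19,510 = $41,610.

Halvorsen: $59,000 | Tam: $78,600 | Nwosu: $41,610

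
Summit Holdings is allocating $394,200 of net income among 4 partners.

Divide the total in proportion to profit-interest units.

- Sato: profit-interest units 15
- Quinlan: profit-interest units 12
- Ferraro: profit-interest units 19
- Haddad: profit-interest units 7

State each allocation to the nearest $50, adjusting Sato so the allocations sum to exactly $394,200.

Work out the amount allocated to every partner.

Profit-interest units total: 53.
Proportional shares: Sato 15/53 × $394,200 = 111,566.04; Quinlan 12/53 × $394,200 = 89,252.83; Ferraro 19/53 × $394,200 = 141,316.98; Haddad 7/53 × $394,200 = 52,064.15.
At nearest $50: Sato $111,550; Quinlan $89,250; Ferraro $141,300; Haddad $52,050. Sum = $394,150.
Difference $394,200 − $394,150 = +$50 applied to Sato: Sato becomes $111,600.

Sato: $111,600; Quinlan: $89,250; Ferraro: $141,300; Haddad: $52,050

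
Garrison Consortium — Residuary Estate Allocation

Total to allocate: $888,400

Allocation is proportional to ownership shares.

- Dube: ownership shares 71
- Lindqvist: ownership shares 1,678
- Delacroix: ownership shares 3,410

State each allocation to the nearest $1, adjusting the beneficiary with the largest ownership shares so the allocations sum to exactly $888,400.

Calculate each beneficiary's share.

Dube: $12,226 · Lindqvist: $288,958 · Delacroix: $587,216

Ownership shares total: 5,159.
Proportional shares: Dube 71/5,159 × $888,400 = 12,226.48; Lindqvist 1,678/5,159 × $888,400 = 288,958.17; Delacroix 3,410/5,159 × $888,400 = 587,215.35.
At nearest $1: Dube $12,226; Lindqvist $288,958; Delacroix $587,215. Sum = $888,399.
Difference $888,400 − $888,399 = +$1 applied to largest ownership shares (Delacroix): Delacroix becomes $587,216.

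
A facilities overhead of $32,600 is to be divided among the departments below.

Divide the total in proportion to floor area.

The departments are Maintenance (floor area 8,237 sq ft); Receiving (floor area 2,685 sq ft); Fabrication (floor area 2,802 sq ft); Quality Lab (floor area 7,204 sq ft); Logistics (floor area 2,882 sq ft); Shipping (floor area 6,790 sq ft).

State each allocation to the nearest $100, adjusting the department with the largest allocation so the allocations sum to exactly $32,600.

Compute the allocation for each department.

Maintenance: $8,700 | Receiving: $2,900 | Fabrication: $3,000 | Quality Lab: $7,700 | Logistics: $3,100 | Shipping: $7,200

Total floor area = 30,600.
Raw shares: Maintenance 8,237/30,600 × $32,600 = 8,775.37; Receiving 2,685/30,600 × $32,600 = 2,860.49; Fabrication 2,802/30,600 × $32,600 = 2,985.14; Quality Lab 7,204/30,600 × $32,600 = 7,674.85; Logistics 2,882/30,600 × $32,600 = 3,070.37; Shipping 6,790/30,600 × $32,600 = 7,233.79.
After rounding ($100): Maintenance $8,800; Receiving $2,900; Fabrication $3,000; Quality Lab $7,700; Logistics $3,100; Shipping $7,200. Sum = $32,700.
Difference $32,600 − $32,700 = −$100 applied to largest allocation (Maintenance): Maintenance becomes $8,700.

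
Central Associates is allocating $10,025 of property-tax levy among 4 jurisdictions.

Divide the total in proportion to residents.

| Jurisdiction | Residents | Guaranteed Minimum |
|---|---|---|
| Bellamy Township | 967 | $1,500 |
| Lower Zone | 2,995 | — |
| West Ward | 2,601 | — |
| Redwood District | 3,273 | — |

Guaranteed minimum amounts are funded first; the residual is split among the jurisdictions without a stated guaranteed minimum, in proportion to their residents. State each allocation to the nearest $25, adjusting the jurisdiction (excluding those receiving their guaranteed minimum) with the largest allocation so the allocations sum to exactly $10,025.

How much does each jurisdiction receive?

Bellamy Township: $1,500; Lower Zone: $2,875; West Ward: $2,500; Redwood District: $3,150

Fund the minimums — Bellamy Township $1,500. Balance $8,525.
Balance split over remaining residents 8,869: Lower Zone 2,878.83 → $2,875; West Ward 2,500.12 → $2,500; Redwood District 3,146.05 → $3,150.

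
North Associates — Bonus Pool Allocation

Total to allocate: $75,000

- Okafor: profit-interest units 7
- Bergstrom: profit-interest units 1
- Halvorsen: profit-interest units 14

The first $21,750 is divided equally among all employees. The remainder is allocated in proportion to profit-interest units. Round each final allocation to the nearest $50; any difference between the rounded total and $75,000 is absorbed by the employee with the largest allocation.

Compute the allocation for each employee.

$21,750 shared equally gives $7,250 per employee.
Remainder $53,250 by profit-interest units (total 22): Okafor 16,943.18 → $16,950; Bergstrom 2,420.45 → $2,400; Halvorsen 33,886.36 → $33,900.
Totals: Okafor $7,250 + $16,950 = $24,200; Bergstrom $7,250 + $2,400 = $9,650; Halvorsen $7,250 + $33,900 = $41,150.

Okafor: $24,200; Bergstrom: $9,650; Halvorsen: $41,150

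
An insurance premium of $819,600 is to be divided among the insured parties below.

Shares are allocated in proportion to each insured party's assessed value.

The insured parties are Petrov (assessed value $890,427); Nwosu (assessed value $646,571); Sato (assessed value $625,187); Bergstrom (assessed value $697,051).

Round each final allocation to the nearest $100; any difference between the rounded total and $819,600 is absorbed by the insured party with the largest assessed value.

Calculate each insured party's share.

Petrov: $255,300 · Nwosu: $185,300 · Sato: $179,200 · Bergstrom: $199,800

Combined assessed value = 890,427 + 646,571 + 625,187 + 697,051 = 2,859,236.
Unrounded shares: Petrov 255,240.90; Nwosu 185,339.58; Sato 179,209.85; Bergstrom 199,809.67.
At nearest $100: Petrov $255,200; Nwosu $185,300; Sato $179,200; Bergstrom $199,800. Sum = $819,500.
Difference $819,600 − $819,500 = +$100 applied to largest assessed value (Petrov): Petrov becomes $255,300.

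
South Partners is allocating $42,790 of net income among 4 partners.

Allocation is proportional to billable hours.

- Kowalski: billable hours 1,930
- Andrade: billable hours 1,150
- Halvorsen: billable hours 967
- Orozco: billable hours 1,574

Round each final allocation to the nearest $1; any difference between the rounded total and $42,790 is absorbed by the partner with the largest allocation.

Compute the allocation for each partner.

Total billable hours = 5,621.
Unrounded shares: Kowalski 1,930/5,621 × $42,790 = 14,692.17; Andrade 1,150/5,621 × $42,790 = 8,754.40; Halvorsen 967/5,621 × $42,790 = 7,361.31; Orozco 1,574/5,621 × $42,790 = 11,982.11.
Rounded to nearest $1: Kowalski $14,692; Andrade $8,754; Halvorsen $7,361; Orozco $11,982. Sum = $42,789.
Difference $42,790 − $42,789 = +$1 applied to largest allocation (Kowalski): Kowalski becomes $14,693.

Kowalski: $14,693 | Andrade: $8,754 | Halvorsen: $7,361 | Orozco: $11,982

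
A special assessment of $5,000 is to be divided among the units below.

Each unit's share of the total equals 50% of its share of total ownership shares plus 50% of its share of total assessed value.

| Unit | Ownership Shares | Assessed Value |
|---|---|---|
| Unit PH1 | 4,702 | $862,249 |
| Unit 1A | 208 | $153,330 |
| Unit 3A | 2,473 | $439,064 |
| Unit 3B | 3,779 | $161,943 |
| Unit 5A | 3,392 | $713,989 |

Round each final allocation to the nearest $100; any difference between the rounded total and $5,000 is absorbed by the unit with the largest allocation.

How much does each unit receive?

Ownership shares total 14,554; assessed value total 2,330,575.
Blended shares (50% ownership shares + 50% assessed value): Unit PH1 0.3465; Unit 1A 0.0400; Unit 3A 0.1792; Unit 3B 0.1646; Unit 5A 0.2697.
Unrounded shares: Unit PH1 1,732.61; Unit 1A 200.21; Unit 3A 895.78; Unit 3B 822.85; Unit 5A 1,348.55.
Rounded to nearest $100: Unit PH1 $1,700; Unit 1A $200; Unit 3A $900; Unit 3B $800; Unit 5A $1,300. Sum = $4,900.
Difference $5,000 − $4,900 = +$100 applied to largest allocation (Unit PH1): Unit PH1 becomes $1,800.

Unit PH1: $1,800 | Unit 1A: $200 | Unit 3A: $900 | Unit 3B: $800 | Unit 5A: $1,300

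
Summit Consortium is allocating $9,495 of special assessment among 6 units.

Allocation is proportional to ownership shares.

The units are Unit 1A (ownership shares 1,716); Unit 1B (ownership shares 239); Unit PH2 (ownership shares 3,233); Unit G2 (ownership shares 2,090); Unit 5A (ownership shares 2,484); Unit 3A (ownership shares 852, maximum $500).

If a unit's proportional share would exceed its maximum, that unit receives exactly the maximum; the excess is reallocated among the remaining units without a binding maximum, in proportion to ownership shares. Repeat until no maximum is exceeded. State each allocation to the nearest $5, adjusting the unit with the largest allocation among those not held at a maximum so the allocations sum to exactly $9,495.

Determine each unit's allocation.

Total ownership shares = 10,614.
Proportional shares (ignoring caps): Unit 1A 1,535.09; Unit 1B 213.80; Unit PH2 2,892.16; Unit G2 1,869.66; Unit 5A 2,222.12; Unit 3A 762.18.
Capped: Unit 3A ($500); residual $8,995 reallocated over remaining ownership shares 9,762.
Remaining shares: Unit 1A 1,581.17 → $1,580; Unit 1B 220.22 → $220; Unit PH2 2,978.98 → $2,980; Unit G2 1,925.79 → $1,925; Unit 5A 2,288.83 → $2,290.

Unit 1A: $1,580 | Unit 1B: $220 | Unit PH2: $2,980 | Unit G2: $1,925 | Unit 5A: $2,290 | Unit 3A: $500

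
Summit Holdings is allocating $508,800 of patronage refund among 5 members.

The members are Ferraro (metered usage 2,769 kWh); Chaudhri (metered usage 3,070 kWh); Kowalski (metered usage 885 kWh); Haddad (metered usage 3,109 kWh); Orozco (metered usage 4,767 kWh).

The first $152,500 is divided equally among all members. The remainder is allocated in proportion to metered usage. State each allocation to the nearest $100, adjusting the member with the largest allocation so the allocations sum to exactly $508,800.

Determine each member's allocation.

First tranche $152,500 split equally: $30,500 each.
Remainder $356,300 by metered usage (total 14,600): Ferraro 67,574.98 → $67,600; Chaudhri 74,920.62 → $74,900; Kowalski 21,597.64 → $21,600; Haddad 75,872.38 → $75,900; Orozco 116,334.39 → $116,300.
Totals: Ferraro $30,500 + $67,600 = $98,100; Chaudhri $30,500 + $74,900 = $105,400; Kowalski $30,500 + $21,600 = $52,100; Haddad $30,500 + $75,900 = $106,400; Orozco $30,500 + $116,300 = $146,800.

Ferraro: $98,100; Chaudhri: $105,400; Kowalski: $52,100; Haddad: $106,400; Orozco: $146,800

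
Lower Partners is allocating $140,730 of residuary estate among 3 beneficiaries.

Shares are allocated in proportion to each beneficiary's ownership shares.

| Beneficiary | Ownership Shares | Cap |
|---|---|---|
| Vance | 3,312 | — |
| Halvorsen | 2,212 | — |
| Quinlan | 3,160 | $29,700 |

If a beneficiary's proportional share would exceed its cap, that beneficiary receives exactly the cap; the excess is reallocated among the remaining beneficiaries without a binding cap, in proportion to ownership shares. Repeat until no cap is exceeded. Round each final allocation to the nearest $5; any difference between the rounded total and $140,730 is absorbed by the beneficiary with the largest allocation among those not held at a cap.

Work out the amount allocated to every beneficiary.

Vance: $66,570 | Halvorsen: $44,460 | Quinlan: $29,700

Total ownership shares = 8,684.
Proportional shares (ignoring caps): Vance 53,673.16; Halvorsen 35,846.93; Quinlan 51,209.90.
Held at cap: Quinlan ($29,700); remaining pool $111,030 reallocated over remaining ownership shares 5,524.
Remaining shares: Vance 66,569.76 → $66,570; Halvorsen 44,460.24 → $44,460.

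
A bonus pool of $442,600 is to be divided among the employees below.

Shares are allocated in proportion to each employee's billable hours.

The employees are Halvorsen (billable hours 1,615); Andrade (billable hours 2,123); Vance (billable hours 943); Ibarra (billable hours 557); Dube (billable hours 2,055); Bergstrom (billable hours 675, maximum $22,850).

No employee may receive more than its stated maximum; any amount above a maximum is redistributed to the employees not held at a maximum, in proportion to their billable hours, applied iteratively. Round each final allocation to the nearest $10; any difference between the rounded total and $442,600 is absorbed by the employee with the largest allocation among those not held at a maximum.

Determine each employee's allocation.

Halvorsen: $92,950 · Andrade: $122,190 · Vance: $54,270 · Ibarra: $32,060 · Dube: $118,280 · Bergstrom: $22,850

Total billable hours = 7,968.
Proportional shares (ignoring caps): Halvorsen 89,708.71; Andrade 117,926.68; Vance 52,381.00; Ibarra 30,939.78; Dube 114,149.47; Bergstrom 37,494.35.
Held at cap: Bergstrom ($22,850); balance $419,750 reallocated over remaining billable hours 7,293.
Remaining shares: Halvorsen 92,951.63 → $92,950; Andrade 122,189.67 → $122,190; Vance 54,274.54 → $54,270; Ibarra 32,058.24 → $32,060; Dube 118,275.92 → $118,280.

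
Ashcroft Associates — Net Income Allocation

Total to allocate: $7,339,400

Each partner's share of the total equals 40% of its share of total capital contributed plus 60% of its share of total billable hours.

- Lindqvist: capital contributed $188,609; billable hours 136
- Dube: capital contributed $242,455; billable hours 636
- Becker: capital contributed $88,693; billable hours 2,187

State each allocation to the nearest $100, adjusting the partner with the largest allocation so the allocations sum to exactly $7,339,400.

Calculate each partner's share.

Totals — capital contributed 519,757, billable hours 2,959.
Composite weights (40% capital contributed + 60% billable hours): Lindqvist 0.1727; Dube 0.3156; Becker 0.5117.
Pro-rata amounts: Lindqvist 1,267,724.00; Dube 2,315,973.57; Becker 3,755,702.43.
After rounding ($100): Lindqvist $1,267,700; Dube $2,316,000; Becker $3,755,700. Sum = $7,339,400.
Rounded total matches; no reconciliation needed.

Lindqvist: $1,267,700 | Dube: $2,316,000 | Becker: $3,755,700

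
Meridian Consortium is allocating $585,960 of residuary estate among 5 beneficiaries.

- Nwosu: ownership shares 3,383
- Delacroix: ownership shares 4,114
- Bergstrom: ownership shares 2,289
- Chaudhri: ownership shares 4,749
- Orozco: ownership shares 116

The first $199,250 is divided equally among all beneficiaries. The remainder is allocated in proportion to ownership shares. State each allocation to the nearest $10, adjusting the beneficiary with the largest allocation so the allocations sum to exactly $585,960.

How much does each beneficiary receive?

First tranche $199,250 split equally: $39,850 each.
Remainder $386,710 by ownership shares (total 14,651): Nwosu 89,293.56 → $89,290; Delacroix 108,588.15 → $108,590; Bergstrom 60,417.66 → $60,420; Chaudhri 125,348.84 → $125,350; Orozco 3,061.80 → $3,060.
Totals: Nwosu $39,850 + $89,290 = $129,140; Delacroix $39,850 + $108,590 = $148,440; Bergstrom $39,850 + $60,420 = $100,270; Chaudhri $39,850 + $125,350 = $165,200; Orozco $39,850 + $3,060 = $42,910.

Nwosu: $129,140; Delacroix: $148,440; Bergstrom: $100,270; Chaudhri: $165,200; Orozco: $42,910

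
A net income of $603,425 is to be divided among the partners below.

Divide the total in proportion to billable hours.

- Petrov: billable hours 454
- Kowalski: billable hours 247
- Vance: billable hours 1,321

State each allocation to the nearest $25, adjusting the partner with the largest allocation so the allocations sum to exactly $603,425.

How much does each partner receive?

Combined billable hours = 2,022.
Raw shares: Petrov 454/2,022 × $603,425 = 135,487.12; Kowalski 247/2,022 × $603,425 = 73,712.15; Vance 1,321/2,022 × $603,425 = 394,225.73.
At nearest $25: Petrov $135,475; Kowalski $73,700; Vance $394,225. Sum = $603,400.
Difference $603,425 − $603,400 = +$25 applied to largest allocation (Vance): Vance becomes $394,250.

Petrov: $135,475 · Kowalski: $73,700 · Vance: $394,250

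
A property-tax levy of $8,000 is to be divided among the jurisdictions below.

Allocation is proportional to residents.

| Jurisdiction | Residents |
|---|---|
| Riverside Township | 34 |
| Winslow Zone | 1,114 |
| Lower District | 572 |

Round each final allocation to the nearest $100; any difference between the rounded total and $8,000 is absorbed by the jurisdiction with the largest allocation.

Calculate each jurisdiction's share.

Riverside Township: $200; Winslow Zone: $5,100; Lower District: $2,700

Residents total: 1,720.
Pro-rata amounts: Riverside Township 34/1,720 × $8,000 = 158.14; Winslow Zone 1,114/1,720 × $8,000 = 5,181.40; Lower District 572/1,720 × $8,000 = 2,660.47.
Rounded to nearest $100: Riverside Township $200; Winslow Zone $5,200; Lower District $2,700. Sum = $8,100.
Difference $8,000 − $8,100 = −$100 applied to largest allocation (Winslow Zone): Winslow Zone becomes $5,100.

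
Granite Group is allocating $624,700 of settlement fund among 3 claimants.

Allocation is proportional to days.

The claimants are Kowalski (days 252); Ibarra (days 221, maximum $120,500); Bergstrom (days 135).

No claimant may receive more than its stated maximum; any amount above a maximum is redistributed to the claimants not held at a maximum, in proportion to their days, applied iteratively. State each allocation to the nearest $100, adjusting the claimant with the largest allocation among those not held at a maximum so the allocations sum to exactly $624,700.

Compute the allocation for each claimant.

Days total: 608.
Unconstrained shares: Kowalski 258,921.71; Ibarra 227,070.23; Bergstrom 138,708.06.
Capped: Ibarra ($120,500); remaining pool $504,200 reallocated over remaining days 387.
Redistributed shares: Kowalski 328,316.28 → $328,300; Bergstrom 175,883.72 → $175,900.

Kowalski: $328,300 | Ibarra: $120,500 | Bergstrom: $175,900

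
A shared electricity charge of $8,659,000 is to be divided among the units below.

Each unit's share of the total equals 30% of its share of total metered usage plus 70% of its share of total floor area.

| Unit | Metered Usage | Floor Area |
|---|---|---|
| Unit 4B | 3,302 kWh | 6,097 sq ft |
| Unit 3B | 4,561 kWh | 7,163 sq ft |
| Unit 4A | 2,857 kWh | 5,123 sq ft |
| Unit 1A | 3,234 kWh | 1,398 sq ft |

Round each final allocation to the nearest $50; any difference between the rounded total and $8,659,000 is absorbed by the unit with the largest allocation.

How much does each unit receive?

Unit 4B: $2,482,950; Unit 3B: $3,044,000; Unit 4A: $2,101,650; Unit 1A: $1,030,400

Totals — metered usage 13,954, floor area 19,781.
Blended shares (30% metered usage + 70% floor area): Unit 4B 0.2867; Unit 3B 0.3515; Unit 4A 0.2427; Unit 1A 0.1190.
Pro-rata amounts: Unit 4B 2,482,950.43; Unit 3B 3,043,972.02; Unit 4A 2,101,655.11; Unit 1A 1,030,422.44.
After rounding ($50): Unit 4B $2,482,950; Unit 3B $3,043,950; Unit 4A $2,101,650; Unit 1A $1,030,400. Sum = $8,658,950.
Difference $8,659,000 − $8,658,950 = +$50 applied to largest allocation (Unit 3B): Unit 3B becomes $3,044,000.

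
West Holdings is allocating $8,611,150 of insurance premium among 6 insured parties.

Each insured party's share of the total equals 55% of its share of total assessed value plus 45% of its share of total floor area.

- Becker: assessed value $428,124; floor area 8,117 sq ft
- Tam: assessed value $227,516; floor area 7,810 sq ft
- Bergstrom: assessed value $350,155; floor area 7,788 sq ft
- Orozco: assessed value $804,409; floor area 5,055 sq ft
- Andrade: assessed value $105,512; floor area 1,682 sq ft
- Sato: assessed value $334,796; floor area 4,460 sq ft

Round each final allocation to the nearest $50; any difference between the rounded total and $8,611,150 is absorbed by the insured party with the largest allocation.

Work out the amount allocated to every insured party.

Assessed value total 2,250,512; floor area total 34,912.
Blended shares (55% assessed value + 45% floor area): Becker 0.2093; Tam 0.1563; Bergstrom 0.1860; Orozco 0.2617; Andrade 0.0475; Sato 0.1393.
Proportional shares: Becker 1,801,910.77; Tam 1,345,662.36; Bergstrom 1,601,310.46; Orozco 2,253,927.66; Andrade 408,738.39; Sato 1,199,600.37.
At nearest $50: Becker $1,801,900; Tam $1,345,650; Bergstrom $1,601,300; Orozco $2,253,950; Andrade $408,750; Sato $1,199,600. Sum = $8,611,150.
No rounding difference to absorb.

Becker: $1,801,900; Tam: $1,345,650; Bergstrom: $1,601,300; Orozco: $2,253,950; Andrade: $408,750; Sato: $1,199,600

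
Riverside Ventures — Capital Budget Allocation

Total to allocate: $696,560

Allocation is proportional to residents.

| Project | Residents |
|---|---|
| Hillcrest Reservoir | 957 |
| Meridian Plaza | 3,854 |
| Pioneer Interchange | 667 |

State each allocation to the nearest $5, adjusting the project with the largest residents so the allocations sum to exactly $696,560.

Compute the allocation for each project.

Hillcrest Reservoir: $121,690 · Meridian Plaza: $490,055 · Pioneer Interchange: $84,815

Total residents = 5,478.
Raw shares: Hillcrest Reservoir 957/5,478 × $696,560 = 121,688.19; Meridian Plaza 3,854/5,478 × $696,560 = 490,058.82; Pioneer Interchange 667/5,478 × $696,560 = 84,812.98.
Rounded to nearest $5: Hillcrest Reservoir $121,690; Meridian Plaza $490,060; Pioneer Interchange $84,815. Sum = $696,565.
Difference $696,560 − $696,565 = −$5 applied to largest residents (Meridian Plaza): Meridian Plaza becomes $490,055.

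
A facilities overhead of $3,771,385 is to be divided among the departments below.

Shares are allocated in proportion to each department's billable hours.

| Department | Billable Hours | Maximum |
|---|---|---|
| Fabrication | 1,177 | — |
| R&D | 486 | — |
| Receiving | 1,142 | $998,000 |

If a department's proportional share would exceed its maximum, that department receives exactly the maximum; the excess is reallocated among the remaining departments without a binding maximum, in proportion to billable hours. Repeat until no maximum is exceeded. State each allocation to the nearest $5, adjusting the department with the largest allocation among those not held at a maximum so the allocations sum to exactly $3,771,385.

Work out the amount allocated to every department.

Fabrication: $1,962,885 | R&D: $810,500 | Receiving: $998,000

Sum of billable hours: 2,805.
Unconstrained shares: Fabrication 1,582,502.73; R&D 653,437.83; Receiving 1,535,444.45.
Cap binds for Receiving ($998,000); residual $2,773,385 reallocated over remaining billable hours 1,663.
Shares after redistribution: Fabrication 1,962,882.83 → $1,962,885; R&D 810,502.17 → $810,500.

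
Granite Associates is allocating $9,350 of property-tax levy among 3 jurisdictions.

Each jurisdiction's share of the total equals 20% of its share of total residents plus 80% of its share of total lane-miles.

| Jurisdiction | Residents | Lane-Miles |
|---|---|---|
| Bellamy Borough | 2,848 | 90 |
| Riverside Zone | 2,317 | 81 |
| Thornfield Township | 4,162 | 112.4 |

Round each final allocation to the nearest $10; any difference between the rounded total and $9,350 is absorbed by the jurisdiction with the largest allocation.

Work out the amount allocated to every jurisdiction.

Residents total 9,327; lane-miles total 283.4.
Combined weights (20% residents + 80% lane-miles): Bellamy Borough 0.3151; Riverside Zone 0.2783; Thornfield Township 0.4065.
Proportional shares: Bellamy Borough 2,946.45; Riverside Zone 2,602.44; Thornfield Township 3,801.11.
Rounded to nearest $10: Bellamy Borough $2,950; Riverside Zone $2,600; Thornfield Township $3,800. Sum = $9,350.
No rounding difference to absorb.

Bellamy Borough: $2,950 · Riverside Zone: $2,600 · Thornfield Township: $3,800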